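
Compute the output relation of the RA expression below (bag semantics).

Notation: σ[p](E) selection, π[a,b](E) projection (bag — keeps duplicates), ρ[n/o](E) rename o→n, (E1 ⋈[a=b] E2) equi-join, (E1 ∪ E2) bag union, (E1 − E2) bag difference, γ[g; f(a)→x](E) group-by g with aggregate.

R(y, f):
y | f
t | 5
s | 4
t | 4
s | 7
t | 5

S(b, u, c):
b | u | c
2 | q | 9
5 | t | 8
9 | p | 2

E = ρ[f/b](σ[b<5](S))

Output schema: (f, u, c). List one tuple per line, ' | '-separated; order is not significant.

Subexpression sizes:
  S → 3
  σ[b<5](S) → 1
  ρ[f/b](σ[b<5](S)) → 1

== RESULT ==
f | u | c
2 | q | 9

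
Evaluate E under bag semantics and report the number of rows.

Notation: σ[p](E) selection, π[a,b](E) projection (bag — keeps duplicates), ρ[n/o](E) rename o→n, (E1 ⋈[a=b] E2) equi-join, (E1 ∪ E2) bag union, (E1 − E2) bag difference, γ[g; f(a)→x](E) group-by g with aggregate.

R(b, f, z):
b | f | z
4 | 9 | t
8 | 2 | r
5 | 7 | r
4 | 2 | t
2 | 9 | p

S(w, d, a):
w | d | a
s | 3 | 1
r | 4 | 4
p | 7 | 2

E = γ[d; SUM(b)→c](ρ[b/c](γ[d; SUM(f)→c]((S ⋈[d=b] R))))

Row counts bottom-up:
  S → 3
  R → 5
  (S ⋈[d=b] R) → 2
  γ[d; SUM(f)→c]((S ⋈[d=b] R)) → 1
  ρ[b/c](γ[d; SUM(f)→c]((S ⋈[d=b] R))) → 1
  γ[d; SUM(b)→c](ρ[b/c](γ[d; SUM(f)→c]((S ⋈[d=b] R)))) → 1

|E| = 1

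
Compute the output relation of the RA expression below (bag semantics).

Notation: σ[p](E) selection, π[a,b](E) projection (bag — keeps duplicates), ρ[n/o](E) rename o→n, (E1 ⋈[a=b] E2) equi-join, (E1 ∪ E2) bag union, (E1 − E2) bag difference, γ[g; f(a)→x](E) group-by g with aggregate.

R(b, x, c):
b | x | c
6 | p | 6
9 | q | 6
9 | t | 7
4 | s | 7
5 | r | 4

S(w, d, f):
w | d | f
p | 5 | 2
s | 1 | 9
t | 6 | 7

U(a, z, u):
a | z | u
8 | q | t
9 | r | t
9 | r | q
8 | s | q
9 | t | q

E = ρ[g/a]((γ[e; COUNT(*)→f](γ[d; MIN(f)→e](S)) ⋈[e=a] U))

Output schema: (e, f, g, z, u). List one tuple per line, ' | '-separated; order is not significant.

Per-node cardinality:
  S → 3
  γ[d; MIN(f)→e](S) → 3
  γ[e; COUNT(*)→f](γ[d; MIN(f)→e](S)) → 3
  U → 5
  (γ[e; COUNT(*)→f](γ[d; MIN(f)→e](S)) ⋈[e=a] U) → 3
  ρ[g/a]((γ[e; COUNT(*)→f](γ[d; MIN(f)→e](S)) ⋈[e=a] U)) → 3

== RESULT ==
e | f | g | z | u
9 | 1 | 9 | r | q
9 | 1 | 9 | r | t
9 | 1 | 9 | t | q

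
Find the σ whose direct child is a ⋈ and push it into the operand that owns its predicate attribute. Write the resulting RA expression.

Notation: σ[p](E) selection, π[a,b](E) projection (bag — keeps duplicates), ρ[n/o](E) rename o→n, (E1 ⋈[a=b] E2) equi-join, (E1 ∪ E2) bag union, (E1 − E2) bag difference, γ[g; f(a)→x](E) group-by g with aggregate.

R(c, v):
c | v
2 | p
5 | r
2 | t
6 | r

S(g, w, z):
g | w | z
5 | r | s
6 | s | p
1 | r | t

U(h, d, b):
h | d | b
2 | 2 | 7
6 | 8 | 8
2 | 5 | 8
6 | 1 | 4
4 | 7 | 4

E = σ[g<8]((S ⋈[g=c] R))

σ filters on g, owned by the left side.
E' = (σ[g<8](S) ⋈[g=c] R)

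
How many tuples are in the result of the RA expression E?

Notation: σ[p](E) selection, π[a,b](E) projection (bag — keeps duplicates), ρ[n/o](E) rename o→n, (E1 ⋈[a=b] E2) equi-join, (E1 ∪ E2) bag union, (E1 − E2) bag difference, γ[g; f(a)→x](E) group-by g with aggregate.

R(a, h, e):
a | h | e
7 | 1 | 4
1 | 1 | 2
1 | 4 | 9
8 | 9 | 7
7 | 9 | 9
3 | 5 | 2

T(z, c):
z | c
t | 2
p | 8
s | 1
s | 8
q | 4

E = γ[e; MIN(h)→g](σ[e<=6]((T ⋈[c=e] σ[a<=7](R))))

Per-node cardinality:
  T → 5
  R → 6
  σ[a<=7](R) → 5
  (T ⋈[c=e] σ[a<=7](R)) → 3
  σ[e<=6]((T ⋈[c=e] σ[a<=7](R))) → 3
  γ[e; MIN(h)→g](σ[e<=6]((T ⋈[c=e] σ[a<=7](R)))) → 2

|E| = 2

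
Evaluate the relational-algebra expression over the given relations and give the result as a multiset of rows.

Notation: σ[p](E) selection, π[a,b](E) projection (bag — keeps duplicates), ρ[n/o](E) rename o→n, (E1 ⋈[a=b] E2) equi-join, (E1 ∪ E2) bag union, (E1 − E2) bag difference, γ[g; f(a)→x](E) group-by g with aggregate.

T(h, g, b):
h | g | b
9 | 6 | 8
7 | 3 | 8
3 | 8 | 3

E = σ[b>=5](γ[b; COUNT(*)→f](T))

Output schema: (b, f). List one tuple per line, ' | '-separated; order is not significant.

Stepwise |·|:
  T → 3
  γ[b; COUNT(*)→f](T) → 2
  σ[b>=5](γ[b; COUNT(*)→f](T)) → 1

== RESULT ==
b | f
8 | 2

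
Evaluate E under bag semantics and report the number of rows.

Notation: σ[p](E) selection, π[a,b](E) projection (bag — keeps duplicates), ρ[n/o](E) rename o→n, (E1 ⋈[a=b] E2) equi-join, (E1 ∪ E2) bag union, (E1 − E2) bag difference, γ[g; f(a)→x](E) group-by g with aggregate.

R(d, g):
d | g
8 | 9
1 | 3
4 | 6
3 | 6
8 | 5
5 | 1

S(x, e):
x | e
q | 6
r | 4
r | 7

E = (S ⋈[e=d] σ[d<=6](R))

Stepwise |·|:
  S → 3
  R → 6
  σ[d<=6](R) → 4
  (S ⋈[e=d] σ[d<=6](R)) → 1

|E| = 1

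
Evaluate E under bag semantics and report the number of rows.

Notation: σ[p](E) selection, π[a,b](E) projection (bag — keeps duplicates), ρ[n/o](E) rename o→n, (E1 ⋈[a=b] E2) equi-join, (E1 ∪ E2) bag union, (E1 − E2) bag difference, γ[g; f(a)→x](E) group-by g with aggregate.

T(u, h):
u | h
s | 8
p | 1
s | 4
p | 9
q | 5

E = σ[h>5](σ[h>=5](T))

Stepwise |·|:
  T → 5
  σ[h>=5](T) → 3
  σ[h>5](σ[h>=5](T)) → 2

|E| = 2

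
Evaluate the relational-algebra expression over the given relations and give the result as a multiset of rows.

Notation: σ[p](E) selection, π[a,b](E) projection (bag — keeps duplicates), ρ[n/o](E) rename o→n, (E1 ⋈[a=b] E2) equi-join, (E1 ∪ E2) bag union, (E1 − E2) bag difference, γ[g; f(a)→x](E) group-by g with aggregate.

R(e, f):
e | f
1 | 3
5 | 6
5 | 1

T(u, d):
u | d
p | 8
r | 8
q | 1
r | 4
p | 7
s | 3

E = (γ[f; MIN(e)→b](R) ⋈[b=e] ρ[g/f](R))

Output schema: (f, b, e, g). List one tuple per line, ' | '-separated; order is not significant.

Stepwise |·|:
  R → 3
  γ[f; MIN(e)→b](R) → 3
  R → 3
  ρ[g/f](R) → 3
  (γ[f; MIN(e)→b](R) ⋈[b=e] ρ[g/f](R)) → 5

== RESULT ==
f | b | e | g
1 | 5 | 5 | 1
1 | 5 | 5 | 6
3 | 1 | 1 | 3
6 | 5 | 5 | 1
6 | 5 | 5 | 6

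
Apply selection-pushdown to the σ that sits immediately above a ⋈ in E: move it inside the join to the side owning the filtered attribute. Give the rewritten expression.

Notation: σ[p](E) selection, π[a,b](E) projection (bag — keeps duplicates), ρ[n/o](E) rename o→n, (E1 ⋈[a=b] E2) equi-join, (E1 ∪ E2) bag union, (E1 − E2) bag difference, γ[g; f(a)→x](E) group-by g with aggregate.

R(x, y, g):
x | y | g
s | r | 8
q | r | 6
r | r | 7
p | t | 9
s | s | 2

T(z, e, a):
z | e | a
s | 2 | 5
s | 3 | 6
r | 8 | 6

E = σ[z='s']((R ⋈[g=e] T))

σ filters on z, owned by the right side.
E' = (R ⋈[g=e] σ[z='s'](T))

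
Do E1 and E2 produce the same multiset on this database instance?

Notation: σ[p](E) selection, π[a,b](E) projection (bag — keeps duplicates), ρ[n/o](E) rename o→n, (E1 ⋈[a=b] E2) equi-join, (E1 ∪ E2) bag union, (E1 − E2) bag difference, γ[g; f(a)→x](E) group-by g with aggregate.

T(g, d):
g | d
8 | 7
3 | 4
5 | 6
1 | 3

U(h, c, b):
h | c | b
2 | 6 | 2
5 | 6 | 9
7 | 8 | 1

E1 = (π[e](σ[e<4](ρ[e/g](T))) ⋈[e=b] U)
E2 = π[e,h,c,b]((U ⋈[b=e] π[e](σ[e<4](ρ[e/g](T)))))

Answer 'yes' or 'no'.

E1 stepwise |·|:
  T → 4
  ρ[e/g](T) → 4
  σ[e<4](ρ[e/g](T)) → 2
  π[e](σ[e<4](ρ[e/g](T))) → 2
  U → 3
  (π[e](σ[e<4](ρ[e/g](T))) ⋈[e=b] U) → 1
E2 stepwise |·|:
  U → 3
  T → 4
  ρ[e/g](T) → 4
  σ[e<4](ρ[e/g](T)) → 2
  π[e](σ[e<4](ρ[e/g](T))) → 2
  (U ⋈[b=e] π[e](σ[e<4](ρ[e/g](T)))) → 1
  π[e,h,c,b]((U ⋈[b=e] π[e](σ[e<4](ρ[e/g](T))))) → 1

E1 and E2 produce the same multiset:
e | h | c | b
1 | 7 | 8 | 1

yes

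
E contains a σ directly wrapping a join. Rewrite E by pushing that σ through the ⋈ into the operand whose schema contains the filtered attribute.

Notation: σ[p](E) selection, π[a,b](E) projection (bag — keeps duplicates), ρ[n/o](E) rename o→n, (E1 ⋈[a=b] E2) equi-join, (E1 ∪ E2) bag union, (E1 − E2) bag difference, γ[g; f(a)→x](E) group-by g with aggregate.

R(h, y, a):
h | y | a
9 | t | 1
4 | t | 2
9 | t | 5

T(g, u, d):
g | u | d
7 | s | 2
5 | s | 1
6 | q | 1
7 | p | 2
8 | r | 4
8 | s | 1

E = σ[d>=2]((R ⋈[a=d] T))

σ filters on d, owned by the right side.
E' = (R ⋈[a=d] σ[d>=2](T))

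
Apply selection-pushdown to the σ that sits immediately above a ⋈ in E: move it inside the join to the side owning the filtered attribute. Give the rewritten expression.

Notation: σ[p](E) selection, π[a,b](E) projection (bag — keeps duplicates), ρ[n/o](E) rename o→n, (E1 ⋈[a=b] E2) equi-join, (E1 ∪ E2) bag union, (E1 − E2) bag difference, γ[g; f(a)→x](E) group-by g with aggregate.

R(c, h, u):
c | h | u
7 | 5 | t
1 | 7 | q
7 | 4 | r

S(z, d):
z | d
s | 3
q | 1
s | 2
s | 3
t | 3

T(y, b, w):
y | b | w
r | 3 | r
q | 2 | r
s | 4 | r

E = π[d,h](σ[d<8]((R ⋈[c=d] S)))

σ filters on d, owned by the right side.
E' = π[d,h]((R ⋈[c=d] σ[d<8](S)))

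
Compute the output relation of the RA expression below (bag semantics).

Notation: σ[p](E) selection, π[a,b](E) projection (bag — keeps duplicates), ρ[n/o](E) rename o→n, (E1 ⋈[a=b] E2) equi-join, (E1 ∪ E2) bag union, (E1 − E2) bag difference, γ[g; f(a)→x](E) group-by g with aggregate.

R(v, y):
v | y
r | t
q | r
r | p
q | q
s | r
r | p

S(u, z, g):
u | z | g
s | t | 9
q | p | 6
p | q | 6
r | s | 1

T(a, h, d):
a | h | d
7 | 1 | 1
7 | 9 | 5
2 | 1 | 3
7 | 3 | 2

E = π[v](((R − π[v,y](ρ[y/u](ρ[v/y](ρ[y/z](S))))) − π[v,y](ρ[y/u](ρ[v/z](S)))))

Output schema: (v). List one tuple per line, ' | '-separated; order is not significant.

Row counts bottom-up:
  R → 6
  S → 4
  ρ[y/z](S) → 4
  ρ[v/y](ρ[y/z](S)) → 4
  ρ[y/u](ρ[v/y](ρ[y/z](S))) → 4
  π[v,y](ρ[y/u](ρ[v/y](ρ[y/z](S)))) → 4
  (R − π[v,y](ρ[y/u](ρ[v/y](ρ[y/z](S))))) → 5
  S → 4
  ρ[v/z](S) → 4
  ρ[y/u](ρ[v/z](S)) → 4
  π[v,y](ρ[y/u](ρ[v/z](S))) → 4
  ((R − π[v,y](ρ[y/u](ρ[v/y](ρ[y/z](S))))) − π[v,y](ρ[y/u](ρ[v/z](S)))) → 5
  π[v](((R − π[v,y](ρ[y/u](ρ[v/y](ρ[y/z](S))))) − π[v,y](ρ[y/u](ρ[v/z](S))))) → 5

== RESULT ==
v
q
q
r
r
r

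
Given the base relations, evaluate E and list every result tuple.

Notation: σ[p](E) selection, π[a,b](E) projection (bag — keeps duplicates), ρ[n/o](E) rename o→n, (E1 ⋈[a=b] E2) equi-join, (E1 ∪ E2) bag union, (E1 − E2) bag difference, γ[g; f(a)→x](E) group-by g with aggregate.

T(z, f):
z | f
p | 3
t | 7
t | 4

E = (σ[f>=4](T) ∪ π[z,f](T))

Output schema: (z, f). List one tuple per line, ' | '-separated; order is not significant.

Subexpression sizes:
  T → 3
  σ[f>=4](T) → 2
  T → 3
  π[z,f](T) → 3
  (σ[f>=4](T) ∪ π[z,f](T)) → 5

== RESULT ==
z | f
p | 3
t | 4
t | 4
t | 7
t | 7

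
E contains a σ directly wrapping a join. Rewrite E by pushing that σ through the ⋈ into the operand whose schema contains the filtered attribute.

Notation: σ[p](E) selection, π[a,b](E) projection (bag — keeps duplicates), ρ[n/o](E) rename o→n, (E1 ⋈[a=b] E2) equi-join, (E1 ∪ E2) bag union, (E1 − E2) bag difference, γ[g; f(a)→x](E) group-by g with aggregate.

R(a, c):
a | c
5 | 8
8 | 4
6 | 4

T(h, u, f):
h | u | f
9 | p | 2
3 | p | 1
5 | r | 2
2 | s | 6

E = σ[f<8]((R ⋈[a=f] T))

σ filters on f, owned by the right side.
E' = (R ⋈[a=f] σ[f<8](T))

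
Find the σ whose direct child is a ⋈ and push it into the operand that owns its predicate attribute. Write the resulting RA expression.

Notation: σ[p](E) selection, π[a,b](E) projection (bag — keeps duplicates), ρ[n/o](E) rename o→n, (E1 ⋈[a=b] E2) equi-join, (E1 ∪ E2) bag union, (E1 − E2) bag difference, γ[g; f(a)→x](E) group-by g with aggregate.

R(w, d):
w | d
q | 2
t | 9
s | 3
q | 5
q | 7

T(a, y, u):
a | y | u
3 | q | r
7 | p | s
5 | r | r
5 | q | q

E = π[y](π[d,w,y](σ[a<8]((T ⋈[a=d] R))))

σ filters on a, owned by the left side.
E' = π[y](π[d,w,y]((σ[a<8](T) ⋈[a=d] R)))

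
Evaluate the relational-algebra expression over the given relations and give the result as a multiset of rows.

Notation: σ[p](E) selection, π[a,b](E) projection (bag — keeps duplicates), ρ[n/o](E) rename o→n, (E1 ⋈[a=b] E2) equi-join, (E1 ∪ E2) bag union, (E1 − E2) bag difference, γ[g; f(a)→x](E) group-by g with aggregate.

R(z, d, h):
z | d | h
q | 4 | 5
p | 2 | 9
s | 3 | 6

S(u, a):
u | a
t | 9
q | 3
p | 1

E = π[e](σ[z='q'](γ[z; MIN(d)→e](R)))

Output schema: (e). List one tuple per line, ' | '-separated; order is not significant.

Row counts bottom-up:
  R → 3
  γ[z; MIN(d)→e](R) → 3
  σ[z='q'](γ[z; MIN(d)→e](R)) → 1
  π[e](σ[z='q'](γ[z; MIN(d)→e](R))) → 1

== RESULT ==
e
4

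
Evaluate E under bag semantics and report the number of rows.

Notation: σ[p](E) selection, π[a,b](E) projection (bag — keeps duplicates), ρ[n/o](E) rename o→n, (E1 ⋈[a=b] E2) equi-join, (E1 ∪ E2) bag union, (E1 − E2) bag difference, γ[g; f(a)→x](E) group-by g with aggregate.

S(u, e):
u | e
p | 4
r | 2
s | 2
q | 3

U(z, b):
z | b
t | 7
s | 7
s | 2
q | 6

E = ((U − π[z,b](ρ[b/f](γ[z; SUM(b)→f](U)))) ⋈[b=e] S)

Row counts bottom-up:
  U → 4
  U → 4
  γ[z; SUM(b)→f](U) → 3
  ρ[b/f](γ[z; SUM(b)→f](U)) → 3
  π[z,b](ρ[b/f](γ[z; SUM(b)→f](U))) → 3
  (U − π[z,b](ρ[b/f](γ[z; SUM(b)→f](U)))) → 2
  S → 4
  ((U − π[z,b](ρ[b/f](γ[z; SUM(b)→f](U)))) ⋈[b=e] S) → 2

|E| = 2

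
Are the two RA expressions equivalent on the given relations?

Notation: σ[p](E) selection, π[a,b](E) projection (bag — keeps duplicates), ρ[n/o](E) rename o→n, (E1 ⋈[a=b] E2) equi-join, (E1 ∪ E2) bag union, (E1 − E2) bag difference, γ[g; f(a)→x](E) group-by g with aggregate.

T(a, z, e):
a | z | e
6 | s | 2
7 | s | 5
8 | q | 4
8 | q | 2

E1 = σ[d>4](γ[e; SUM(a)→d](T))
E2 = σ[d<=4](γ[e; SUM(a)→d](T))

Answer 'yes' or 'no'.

E1 subexpression sizes:
  T → 4
  γ[e; SUM(a)→d](T) → 3
  σ[d>4](γ[e; SUM(a)→d](T)) → 3
E2 subexpression sizes:
  T → 4
  γ[e; SUM(a)→d](T) → 3
  σ[d<=4](γ[e; SUM(a)→d](T)) → 0

E1 result:
e | d
2 | 14
4 | 8
5 | 7
E2 result:
e | d
(0 rows)
Witness: (2, 14) appears 1× in E1 but 0× in E2.

no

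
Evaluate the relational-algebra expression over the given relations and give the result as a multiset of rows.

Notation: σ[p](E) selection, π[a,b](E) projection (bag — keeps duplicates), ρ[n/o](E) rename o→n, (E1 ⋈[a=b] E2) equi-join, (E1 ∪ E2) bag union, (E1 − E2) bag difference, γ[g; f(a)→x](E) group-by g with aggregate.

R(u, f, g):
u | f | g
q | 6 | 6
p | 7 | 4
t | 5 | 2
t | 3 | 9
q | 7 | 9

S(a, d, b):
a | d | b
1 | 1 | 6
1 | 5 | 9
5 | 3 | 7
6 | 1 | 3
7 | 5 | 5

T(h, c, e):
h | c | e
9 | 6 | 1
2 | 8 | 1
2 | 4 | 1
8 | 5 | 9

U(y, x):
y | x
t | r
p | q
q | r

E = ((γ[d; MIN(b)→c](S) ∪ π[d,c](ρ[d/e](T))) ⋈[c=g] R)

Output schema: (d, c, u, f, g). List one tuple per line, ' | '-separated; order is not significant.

Per-node cardinality:
  S → 5
  γ[d; MIN(b)→c](S) → 3
  T → 4
  ρ[d/e](T) → 4
  π[d,c](ρ[d/e](T)) → 4
  (γ[d; MIN(b)→c](S) ∪ π[d,c](ρ[d/e](T))) → 7
  R → 5
  ((γ[d; MIN(b)→c](S) ∪ π[d,c](ρ[d/e](T))) ⋈[c=g] R) → 2

== RESULT ==
d | c | u | f | g
1 | 4 | p | 7 | 4
1 | 6 | q | 6 | 6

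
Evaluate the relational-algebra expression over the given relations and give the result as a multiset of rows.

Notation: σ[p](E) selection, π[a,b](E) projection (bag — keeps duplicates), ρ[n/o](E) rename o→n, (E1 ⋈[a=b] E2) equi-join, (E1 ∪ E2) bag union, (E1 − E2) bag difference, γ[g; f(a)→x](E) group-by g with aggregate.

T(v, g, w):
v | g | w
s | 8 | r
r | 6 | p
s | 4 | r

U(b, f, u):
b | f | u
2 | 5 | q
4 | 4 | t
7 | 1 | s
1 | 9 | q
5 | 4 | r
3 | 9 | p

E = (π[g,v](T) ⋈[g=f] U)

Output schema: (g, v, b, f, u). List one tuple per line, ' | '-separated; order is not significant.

Stepwise |·|:
  T → 3
  π[g,v](T) → 3
  U → 6
  (π[g,v](T) ⋈[g=f] U) → 2

== RESULT ==
g | v | b | f | u
4 | s | 4 | 4 | t
4 | s | 5 | 4 | r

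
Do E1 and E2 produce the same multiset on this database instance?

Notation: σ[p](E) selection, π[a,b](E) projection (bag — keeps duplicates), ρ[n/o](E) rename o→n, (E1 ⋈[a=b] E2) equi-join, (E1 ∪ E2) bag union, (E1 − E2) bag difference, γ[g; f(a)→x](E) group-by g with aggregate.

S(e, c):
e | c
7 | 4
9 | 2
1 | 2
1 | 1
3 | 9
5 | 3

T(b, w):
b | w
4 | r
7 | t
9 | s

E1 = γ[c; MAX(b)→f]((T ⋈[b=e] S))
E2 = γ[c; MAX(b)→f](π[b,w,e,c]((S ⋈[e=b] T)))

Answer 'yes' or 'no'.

E1 subexpression sizes:
  T → 3
  S → 6
  (T ⋈[b=e] S) → 2
  γ[c; MAX(b)→f]((T ⋈[b=e] S)) → 2
E2 subexpression sizes:
  S → 6
  T → 3
  (S ⋈[e=b] T) → 2
  π[b,w,e,c]((S ⋈[e=b] T)) → 2
  γ[c; MAX(b)→f](π[b,w,e,c]((S ⋈[e=b] T))) → 2

E1 and E2 produce the same multiset:
c | f
2 | 9
4 | 7

yes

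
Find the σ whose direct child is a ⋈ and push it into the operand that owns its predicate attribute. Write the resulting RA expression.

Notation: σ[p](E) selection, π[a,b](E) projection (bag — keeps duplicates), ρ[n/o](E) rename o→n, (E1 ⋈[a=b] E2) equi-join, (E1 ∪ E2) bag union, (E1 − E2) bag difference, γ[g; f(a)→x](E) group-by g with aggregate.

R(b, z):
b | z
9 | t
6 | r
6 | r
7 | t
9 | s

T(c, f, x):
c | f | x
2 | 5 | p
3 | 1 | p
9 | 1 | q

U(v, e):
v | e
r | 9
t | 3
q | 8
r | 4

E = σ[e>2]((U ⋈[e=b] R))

σ filters on e, owned by the left side.
E' = (σ[e>2](U) ⋈[e=b] R)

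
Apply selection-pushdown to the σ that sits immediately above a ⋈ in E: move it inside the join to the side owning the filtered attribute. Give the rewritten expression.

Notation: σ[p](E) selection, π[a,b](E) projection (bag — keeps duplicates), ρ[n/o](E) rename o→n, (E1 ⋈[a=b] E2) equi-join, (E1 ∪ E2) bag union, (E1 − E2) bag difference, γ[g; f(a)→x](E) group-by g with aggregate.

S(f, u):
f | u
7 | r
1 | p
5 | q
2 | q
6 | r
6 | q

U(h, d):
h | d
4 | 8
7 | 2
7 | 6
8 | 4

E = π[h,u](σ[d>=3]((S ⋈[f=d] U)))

σ filters on d, owned by the right side.
E' = π[h,u]((S ⋈[f=d] σ[d>=3](U)))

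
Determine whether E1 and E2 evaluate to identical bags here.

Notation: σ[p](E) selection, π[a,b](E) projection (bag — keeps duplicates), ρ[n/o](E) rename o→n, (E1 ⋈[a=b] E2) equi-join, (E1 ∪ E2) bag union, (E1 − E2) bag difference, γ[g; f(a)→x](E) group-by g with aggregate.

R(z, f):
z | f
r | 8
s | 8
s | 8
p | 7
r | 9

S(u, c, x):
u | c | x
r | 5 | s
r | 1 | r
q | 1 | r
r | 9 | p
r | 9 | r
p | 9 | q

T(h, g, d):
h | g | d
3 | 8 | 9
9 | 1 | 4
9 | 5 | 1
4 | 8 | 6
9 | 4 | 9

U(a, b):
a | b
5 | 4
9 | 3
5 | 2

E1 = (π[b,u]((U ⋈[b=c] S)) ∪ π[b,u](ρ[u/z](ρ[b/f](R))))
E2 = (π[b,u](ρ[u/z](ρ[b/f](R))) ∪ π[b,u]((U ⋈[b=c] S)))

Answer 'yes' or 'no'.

E1 row counts bottom-up:
  U → 3
  S → 6
  (U ⋈[b=c] S) → 0
  π[b,u]((U ⋈[b=c] S)) → 0
  R → 5
  ρ[b/f](R) → 5
  ρ[u/z](ρ[b/f](R)) → 5
  π[b,u](ρ[u/z](ρ[b/f](R))) → 5
  (π[b,u]((U ⋈[b=c] S)) ∪ π[b,u](ρ[u/z](ρ[b/f](R)))) → 5
E2 row counts bottom-up:
  R → 5
  ρ[b/f](R) → 5
  ρ[u/z](ρ[b/f](R)) → 5
  π[b,u](ρ[u/z](ρ[b/f](R))) → 5
  U → 3
  S → 6
  (U ⋈[b=c] S) → 0
  π[b,u]((U ⋈[b=c] S)) → 0
  (π[b,u](ρ[u/z](ρ[b/f](R))) ∪ π[b,u]((U ⋈[b=c] S))) → 5

E1 and E2 produce the same multiset:
b | u
7 | p
8 | r
8 | s
8 | s
9 | r

yes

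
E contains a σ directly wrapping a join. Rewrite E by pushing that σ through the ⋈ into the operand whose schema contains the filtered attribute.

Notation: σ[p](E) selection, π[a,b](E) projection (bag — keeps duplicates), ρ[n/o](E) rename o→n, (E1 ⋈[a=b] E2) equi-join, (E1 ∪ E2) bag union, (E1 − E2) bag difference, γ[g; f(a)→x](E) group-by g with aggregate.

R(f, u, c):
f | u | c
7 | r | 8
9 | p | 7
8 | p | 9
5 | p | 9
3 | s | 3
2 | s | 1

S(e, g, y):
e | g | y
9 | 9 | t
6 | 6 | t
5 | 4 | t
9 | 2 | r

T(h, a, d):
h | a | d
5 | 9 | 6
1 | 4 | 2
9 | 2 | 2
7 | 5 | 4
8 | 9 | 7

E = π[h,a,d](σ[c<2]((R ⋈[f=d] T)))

σ filters on c, owned by the left side.
E' = π[h,a,d]((σ[c<2](R) ⋈[f=d] T))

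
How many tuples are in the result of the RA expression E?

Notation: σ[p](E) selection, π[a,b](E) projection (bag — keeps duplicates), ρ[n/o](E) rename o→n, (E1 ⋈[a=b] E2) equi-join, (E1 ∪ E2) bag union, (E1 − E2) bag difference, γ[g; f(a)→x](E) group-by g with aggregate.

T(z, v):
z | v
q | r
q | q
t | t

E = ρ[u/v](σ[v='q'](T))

Subexpression sizes:
  T → 3
  σ[v='q'](T) → 1
  ρ[u/v](σ[v='q'](T)) → 1

|E| = 1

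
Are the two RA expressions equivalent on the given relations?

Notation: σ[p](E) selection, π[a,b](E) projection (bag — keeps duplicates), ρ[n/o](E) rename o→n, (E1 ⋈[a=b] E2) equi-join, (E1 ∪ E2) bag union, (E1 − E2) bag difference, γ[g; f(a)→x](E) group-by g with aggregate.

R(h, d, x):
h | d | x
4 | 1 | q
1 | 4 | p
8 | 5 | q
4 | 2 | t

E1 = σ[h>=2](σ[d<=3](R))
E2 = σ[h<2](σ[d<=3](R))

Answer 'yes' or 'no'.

E1 subexpression sizes:
  R → 4
  σ[d<=3](R) → 2
  σ[h>=2](σ[d<=3](R)) → 2
E2 subexpression sizes:
  R → 4
  σ[d<=3](R) → 2
  σ[h<2](σ[d<=3](R)) → 0

E1 result:
h | d | x
4 | 1 | q
4 | 2 | t
E2 result:
h | d | x
(0 rows)
Witness: (4, 1, 'q') appears 1× in E1 but 0× in E2.

no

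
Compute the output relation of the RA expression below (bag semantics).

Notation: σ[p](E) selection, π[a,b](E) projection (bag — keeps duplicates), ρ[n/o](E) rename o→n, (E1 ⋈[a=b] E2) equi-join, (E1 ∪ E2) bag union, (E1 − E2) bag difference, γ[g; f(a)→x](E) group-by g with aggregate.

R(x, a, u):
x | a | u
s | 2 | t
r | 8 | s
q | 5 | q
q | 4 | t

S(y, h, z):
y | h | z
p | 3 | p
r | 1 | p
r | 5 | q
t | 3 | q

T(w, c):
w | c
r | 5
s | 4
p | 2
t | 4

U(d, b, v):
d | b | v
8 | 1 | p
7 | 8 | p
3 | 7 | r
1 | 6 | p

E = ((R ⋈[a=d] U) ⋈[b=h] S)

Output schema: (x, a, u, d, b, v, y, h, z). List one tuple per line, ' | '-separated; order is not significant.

Per-node cardinality:
  R → 4
  U → 4
  (R ⋈[a=d] U) → 1
  S → 4
  ((R ⋈[a=d] U) ⋈[b=h] S) → 1

== RESULT ==
x | a | u | d | b | v | y | h | z
r | 8 | s | 8 | 1 | p | r | 1 | p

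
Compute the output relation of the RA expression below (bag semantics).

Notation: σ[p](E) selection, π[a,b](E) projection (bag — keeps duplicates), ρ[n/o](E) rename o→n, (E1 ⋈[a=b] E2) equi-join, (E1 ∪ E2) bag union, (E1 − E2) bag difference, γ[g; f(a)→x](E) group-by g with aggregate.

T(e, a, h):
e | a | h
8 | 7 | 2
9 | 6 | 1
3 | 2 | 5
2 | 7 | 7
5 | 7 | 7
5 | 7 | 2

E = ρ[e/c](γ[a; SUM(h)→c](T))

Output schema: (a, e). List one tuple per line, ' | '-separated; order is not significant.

Subexpression sizes:
  T → 6
  γ[a; SUM(h)→c](T) → 3
  ρ[e/c](γ[a; SUM(h)→c](T)) → 3

== RESULT ==
a | e
2 | 5
6 | 1
7 | 18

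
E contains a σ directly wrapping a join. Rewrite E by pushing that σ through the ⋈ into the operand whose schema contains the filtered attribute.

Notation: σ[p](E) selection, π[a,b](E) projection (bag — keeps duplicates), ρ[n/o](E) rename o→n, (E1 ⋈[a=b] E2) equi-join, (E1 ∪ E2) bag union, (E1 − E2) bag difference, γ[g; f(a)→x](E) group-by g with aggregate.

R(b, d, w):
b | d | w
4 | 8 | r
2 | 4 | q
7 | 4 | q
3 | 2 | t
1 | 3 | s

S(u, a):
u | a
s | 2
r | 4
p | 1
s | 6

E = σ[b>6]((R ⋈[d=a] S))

σ filters on b, owned by the left side.
E' = (σ[b>6](R) ⋈[d=a] S)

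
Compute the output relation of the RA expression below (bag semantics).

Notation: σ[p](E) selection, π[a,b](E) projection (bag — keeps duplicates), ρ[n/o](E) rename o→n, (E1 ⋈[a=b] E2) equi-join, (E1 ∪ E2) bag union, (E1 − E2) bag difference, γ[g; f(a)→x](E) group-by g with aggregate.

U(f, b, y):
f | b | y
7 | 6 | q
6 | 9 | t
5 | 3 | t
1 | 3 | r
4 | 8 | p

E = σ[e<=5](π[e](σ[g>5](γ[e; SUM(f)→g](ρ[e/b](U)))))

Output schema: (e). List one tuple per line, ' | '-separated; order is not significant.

Per-node cardinality:
  U → 5
  ρ[e/b](U) → 5
  γ[e; SUM(f)→g](ρ[e/b](U)) → 4
  σ[g>5](γ[e; SUM(f)→g](ρ[e/b](U))) → 3
  π[e](σ[g>5](γ[e; SUM(f)→g](ρ[e/b](U)))) → 3
  σ[e<=5](π[e](σ[g>5](γ[e; SUM(f)→g](ρ[e/b](U))))) → 1

== RESULT ==
e
3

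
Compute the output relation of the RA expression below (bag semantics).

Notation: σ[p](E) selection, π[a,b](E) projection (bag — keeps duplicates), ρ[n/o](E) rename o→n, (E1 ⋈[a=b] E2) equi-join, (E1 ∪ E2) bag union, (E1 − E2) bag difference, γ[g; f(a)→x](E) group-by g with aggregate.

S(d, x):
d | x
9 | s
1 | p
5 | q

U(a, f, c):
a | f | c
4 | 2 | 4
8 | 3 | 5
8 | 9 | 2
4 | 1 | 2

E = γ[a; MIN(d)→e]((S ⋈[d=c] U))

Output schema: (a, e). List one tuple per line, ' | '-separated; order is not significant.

Subexpression sizes:
  S → 3
  U → 4
  (S ⋈[d=c] U) → 1
  γ[a; MIN(d)→e]((S ⋈[d=c] U)) → 1

== RESULT ==
a | e
8 | 5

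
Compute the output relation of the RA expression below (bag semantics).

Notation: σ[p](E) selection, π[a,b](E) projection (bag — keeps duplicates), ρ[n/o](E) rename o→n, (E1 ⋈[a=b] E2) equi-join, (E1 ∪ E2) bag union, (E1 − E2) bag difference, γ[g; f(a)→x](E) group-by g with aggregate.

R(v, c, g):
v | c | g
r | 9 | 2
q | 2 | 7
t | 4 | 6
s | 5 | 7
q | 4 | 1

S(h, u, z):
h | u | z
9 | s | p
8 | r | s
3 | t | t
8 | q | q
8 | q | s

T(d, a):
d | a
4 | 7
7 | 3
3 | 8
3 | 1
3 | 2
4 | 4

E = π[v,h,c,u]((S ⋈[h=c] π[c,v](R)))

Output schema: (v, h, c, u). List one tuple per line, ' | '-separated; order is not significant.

Subexpression sizes:
  S → 5
  R → 5
  π[c,v](R) → 5
  (S ⋈[h=c] π[c,v](R)) → 1
  π[v,h,c,u]((S ⋈[h=c] π[c,v](R))) → 1

== RESULT ==
v | h | c | u
r | 9 | 9 | s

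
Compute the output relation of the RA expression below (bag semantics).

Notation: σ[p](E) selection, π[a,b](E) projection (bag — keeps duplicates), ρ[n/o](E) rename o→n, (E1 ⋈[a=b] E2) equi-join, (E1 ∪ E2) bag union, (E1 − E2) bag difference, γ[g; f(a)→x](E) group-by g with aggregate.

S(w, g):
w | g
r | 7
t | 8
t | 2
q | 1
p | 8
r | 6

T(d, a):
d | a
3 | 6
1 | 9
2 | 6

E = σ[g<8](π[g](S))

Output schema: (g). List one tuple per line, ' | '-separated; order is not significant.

Subexpression sizes:
  S → 6
  π[g](S) → 6
  σ[g<8](π[g](S)) → 4

== RESULT ==
g
1
2
6
7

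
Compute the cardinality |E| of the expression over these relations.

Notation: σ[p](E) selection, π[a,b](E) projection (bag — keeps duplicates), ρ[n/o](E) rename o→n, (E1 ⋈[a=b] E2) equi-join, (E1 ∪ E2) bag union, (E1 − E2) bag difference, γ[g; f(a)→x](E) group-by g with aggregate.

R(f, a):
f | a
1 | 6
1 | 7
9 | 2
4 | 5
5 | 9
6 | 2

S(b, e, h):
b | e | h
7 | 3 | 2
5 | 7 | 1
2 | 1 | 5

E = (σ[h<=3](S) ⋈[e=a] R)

Row counts bottom-up:
  S → 3
  σ[h<=3](S) → 2
  R → 6
  (σ[h<=3](S) ⋈[e=a] R) → 1

|E| = 1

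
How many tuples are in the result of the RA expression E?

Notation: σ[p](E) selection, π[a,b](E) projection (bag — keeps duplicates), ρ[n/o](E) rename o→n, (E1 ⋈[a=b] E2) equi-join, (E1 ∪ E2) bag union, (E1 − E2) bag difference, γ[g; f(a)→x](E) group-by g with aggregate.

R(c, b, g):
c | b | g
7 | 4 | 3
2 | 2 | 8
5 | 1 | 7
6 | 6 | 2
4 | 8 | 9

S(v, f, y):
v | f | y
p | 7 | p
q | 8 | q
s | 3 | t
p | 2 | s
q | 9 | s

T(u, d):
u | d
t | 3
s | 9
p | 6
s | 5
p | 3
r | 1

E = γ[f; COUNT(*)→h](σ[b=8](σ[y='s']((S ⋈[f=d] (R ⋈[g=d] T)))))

Subexpression sizes:
  S → 5
  R → 5
  T → 6
  (R ⋈[g=d] T) → 3
  (S ⋈[f=d] (R ⋈[g=d] T)) → 3
  σ[y='s']((S ⋈[f=d] (R ⋈[g=d] T))) → 1
  σ[b=8](σ[y='s']((S ⋈[f=d] (R ⋈[g=d] T)))) → 1
  γ[f; COUNT(*)→h](σ[b=8](σ[y='s']((S ⋈[f=d] (R ⋈[g=d] T))))) → 1

|E| = 1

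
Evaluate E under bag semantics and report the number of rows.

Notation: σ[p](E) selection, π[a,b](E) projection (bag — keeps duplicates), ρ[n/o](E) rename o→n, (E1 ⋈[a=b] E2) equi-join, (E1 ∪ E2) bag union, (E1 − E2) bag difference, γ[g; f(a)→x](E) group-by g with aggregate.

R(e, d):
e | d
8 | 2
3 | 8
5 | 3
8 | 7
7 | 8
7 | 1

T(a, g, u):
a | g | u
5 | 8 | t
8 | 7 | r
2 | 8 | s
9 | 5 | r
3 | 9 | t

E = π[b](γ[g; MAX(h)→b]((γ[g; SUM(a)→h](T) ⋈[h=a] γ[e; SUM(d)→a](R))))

Per-node cardinality:
  T → 5
  γ[g; SUM(a)→h](T) → 4
  R → 6
  γ[e; SUM(d)→a](R) → 4
  (γ[g; SUM(a)→h](T) ⋈[h=a] γ[e; SUM(d)→a](R)) → 4
  γ[g; MAX(h)→b]((γ[g; SUM(a)→h](T) ⋈[h=a] γ[e; SUM(d)→a](R))) → 3
  π[b](γ[g; MAX(h)→b]((γ[g; SUM(a)→h](T) ⋈[h=a] γ[e; SUM(d)→a](R)))) → 3

|E| = 3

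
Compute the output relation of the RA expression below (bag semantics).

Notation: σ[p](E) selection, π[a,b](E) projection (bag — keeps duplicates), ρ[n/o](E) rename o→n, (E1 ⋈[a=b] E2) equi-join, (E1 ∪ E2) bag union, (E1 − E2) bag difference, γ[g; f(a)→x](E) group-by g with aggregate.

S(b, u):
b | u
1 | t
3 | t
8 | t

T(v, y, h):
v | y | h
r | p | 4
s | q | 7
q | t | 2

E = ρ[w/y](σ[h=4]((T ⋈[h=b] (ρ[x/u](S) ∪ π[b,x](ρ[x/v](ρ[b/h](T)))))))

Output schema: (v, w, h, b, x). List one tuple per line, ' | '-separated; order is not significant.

Subexpression sizes:
  T → 3
  S → 3
  ρ[x/u](S) → 3
  T → 3
  ρ[b/h](T) → 3
  ρ[x/v](ρ[b/h](T)) → 3
  π[b,x](ρ[x/v](ρ[b/h](T))) → 3
  (ρ[x/u](S) ∪ π[b,x](ρ[x/v](ρ[b/h](T)))) → 6
  (T ⋈[h=b] (ρ[x/u](S) ∪ π[b,x](ρ[x/v](ρ[b/h](T))))) → 3
  σ[h=4]((T ⋈[h=b] (ρ[x/u](S) ∪ π[b,x](ρ[x/v](ρ[b/h](T)))))) → 1
  ρ[w/y](σ[h=4]((T ⋈[h=b] (ρ[x/u](S) ∪ π[b,x](ρ[x/v](ρ[b/h](T))))))) → 1

== RESULT ==
v | w | h | b | x
r | p | 4 | 4 | r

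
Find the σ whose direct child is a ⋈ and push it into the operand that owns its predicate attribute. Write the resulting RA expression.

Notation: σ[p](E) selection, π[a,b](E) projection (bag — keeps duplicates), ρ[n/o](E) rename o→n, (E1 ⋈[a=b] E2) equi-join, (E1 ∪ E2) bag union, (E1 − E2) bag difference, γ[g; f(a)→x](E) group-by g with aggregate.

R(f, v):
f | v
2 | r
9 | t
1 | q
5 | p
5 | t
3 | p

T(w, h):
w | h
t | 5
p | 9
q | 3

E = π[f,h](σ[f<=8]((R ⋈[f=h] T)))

σ filters on f, owned by the left side.
E' = π[f,h]((σ[f<=8](R) ⋈[f=h] T))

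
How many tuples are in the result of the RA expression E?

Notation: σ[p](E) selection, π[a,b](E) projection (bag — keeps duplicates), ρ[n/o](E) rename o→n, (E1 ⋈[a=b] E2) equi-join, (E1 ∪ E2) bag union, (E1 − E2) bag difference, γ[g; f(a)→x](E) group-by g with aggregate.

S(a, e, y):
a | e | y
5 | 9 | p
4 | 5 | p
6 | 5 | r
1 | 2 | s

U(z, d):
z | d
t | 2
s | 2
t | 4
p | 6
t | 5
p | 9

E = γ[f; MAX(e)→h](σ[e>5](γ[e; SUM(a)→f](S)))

Row counts bottom-up:
  S → 4
  γ[e; SUM(a)→f](S) → 3
  σ[e>5](γ[e; SUM(a)→f](S)) → 1
  γ[f; MAX(e)→h](σ[e>5](γ[e; SUM(a)→f](S))) → 1

|E| = 1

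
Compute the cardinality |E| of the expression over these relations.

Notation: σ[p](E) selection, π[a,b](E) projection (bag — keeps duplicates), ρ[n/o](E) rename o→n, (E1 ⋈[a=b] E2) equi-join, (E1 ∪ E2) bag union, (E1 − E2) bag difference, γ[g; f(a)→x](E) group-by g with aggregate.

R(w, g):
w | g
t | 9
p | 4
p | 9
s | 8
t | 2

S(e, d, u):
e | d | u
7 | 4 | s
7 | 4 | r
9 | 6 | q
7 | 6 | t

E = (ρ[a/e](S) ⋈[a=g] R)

Stepwise |·|:
  S → 4
  ρ[a/e](S) → 4
  R → 5
  (ρ[a/e](S) ⋈[a=g] R) → 2

|E| = 2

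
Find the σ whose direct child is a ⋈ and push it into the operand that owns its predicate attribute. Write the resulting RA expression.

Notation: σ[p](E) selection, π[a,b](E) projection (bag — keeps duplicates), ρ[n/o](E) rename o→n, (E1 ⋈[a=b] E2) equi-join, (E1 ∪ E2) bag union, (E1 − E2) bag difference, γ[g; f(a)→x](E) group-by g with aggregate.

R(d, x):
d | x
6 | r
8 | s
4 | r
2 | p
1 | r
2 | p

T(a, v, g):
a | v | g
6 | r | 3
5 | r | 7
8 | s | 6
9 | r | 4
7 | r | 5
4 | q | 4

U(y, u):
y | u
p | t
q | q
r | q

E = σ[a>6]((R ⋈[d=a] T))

σ filters on a, owned by the right side.
E' = (R ⋈[d=a] σ[a>6](T))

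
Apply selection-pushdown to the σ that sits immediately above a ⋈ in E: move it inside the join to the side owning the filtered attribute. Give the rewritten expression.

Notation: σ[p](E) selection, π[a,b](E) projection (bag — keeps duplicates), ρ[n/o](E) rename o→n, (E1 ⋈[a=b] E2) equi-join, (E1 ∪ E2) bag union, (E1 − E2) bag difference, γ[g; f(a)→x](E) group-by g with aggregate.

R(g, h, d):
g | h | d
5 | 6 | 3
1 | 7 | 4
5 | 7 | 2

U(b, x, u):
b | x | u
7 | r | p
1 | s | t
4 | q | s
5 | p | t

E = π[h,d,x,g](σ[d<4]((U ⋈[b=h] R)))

σ filters on d, owned by the right side.
E' = π[h,d,x,g]((U ⋈[b=h] σ[d<4](R)))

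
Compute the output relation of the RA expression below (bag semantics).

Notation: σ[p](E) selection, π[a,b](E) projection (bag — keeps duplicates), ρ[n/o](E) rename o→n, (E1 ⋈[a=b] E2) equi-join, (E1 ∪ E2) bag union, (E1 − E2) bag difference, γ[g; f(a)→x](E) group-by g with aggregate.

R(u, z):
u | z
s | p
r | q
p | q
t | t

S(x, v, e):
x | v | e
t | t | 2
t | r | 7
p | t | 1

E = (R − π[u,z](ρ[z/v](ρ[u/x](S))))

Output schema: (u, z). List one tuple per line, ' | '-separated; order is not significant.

Row counts bottom-up:
  R → 4
  S → 3
  ρ[u/x](S) → 3
  ρ[z/v](ρ[u/x](S)) → 3
  π[u,z](ρ[z/v](ρ[u/x](S))) → 3
  (R − π[u,z](ρ[z/v](ρ[u/x](S)))) → 3

== RESULT ==
u | z
p | q
r | q
s | p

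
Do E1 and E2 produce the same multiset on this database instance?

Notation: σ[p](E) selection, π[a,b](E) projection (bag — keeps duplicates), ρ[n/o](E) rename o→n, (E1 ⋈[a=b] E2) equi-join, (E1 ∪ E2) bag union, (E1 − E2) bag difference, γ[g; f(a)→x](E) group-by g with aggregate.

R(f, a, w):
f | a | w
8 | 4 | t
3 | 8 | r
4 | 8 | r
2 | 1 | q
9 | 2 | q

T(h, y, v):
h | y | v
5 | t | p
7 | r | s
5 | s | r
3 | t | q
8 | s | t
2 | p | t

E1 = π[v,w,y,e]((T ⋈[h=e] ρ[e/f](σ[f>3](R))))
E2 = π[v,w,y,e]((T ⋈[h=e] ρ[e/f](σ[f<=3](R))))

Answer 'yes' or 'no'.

E1 row counts bottom-up:
  T → 6
  R → 5
  σ[f>3](R) → 3
  ρ[e/f](σ[f>3](R)) → 3
  (T ⋈[h=e] ρ[e/f](σ[f>3](R))) → 1
  π[v,w,y,e]((T ⋈[h=e] ρ[e/f](σ[f>3](R)))) → 1
E2 row counts bottom-up:
  T → 6
  R → 5
  σ[f<=3](R) → 2
  ρ[e/f](σ[f<=3](R)) → 2
  (T ⋈[h=e] ρ[e/f](σ[f<=3](R))) → 2
  π[v,w,y,e]((T ⋈[h=e] ρ[e/f](σ[f<=3](R)))) → 2

E1 result:
v | w | y | e
t | t | s | 8
E2 result:
v | w | y | e
q | r | t | 3
t | q | p | 2
Witness: ('t', 'q', 'p', 2) appears 0× in E1 but 1× in E2.

no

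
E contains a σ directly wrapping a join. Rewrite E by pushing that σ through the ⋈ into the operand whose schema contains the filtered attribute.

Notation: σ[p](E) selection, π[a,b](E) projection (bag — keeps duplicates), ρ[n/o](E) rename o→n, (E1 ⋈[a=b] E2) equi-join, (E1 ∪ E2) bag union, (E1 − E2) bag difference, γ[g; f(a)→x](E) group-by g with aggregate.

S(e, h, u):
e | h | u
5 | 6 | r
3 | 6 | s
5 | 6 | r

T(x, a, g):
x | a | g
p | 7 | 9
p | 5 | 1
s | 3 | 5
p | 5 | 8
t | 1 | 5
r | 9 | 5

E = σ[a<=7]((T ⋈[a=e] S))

σ filters on a, owned by the left side.
E' = (σ[a<=7](T) ⋈[a=e] S)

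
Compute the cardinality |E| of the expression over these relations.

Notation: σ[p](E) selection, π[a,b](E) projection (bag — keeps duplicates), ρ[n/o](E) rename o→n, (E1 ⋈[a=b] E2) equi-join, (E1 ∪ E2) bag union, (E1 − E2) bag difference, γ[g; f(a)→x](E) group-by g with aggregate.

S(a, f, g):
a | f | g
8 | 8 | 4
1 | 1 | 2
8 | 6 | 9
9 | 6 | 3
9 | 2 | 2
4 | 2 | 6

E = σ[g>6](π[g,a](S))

Row counts bottom-up:
  S → 6
  π[g,a](S) → 6
  σ[g>6](π[g,a](S)) → 1

|E| = 1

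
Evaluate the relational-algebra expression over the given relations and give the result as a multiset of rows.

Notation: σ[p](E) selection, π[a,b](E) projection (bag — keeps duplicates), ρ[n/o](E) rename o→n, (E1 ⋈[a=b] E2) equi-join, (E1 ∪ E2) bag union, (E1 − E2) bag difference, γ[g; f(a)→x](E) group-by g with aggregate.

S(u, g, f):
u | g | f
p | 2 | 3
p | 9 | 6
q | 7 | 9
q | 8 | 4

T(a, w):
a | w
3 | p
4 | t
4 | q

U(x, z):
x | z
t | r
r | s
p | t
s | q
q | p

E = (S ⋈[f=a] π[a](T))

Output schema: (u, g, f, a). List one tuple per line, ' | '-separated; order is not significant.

Row counts bottom-up:
  S → 4
  T → 3
  π[a](T) → 3
  (S ⋈[f=a] π[a](T)) → 3

== RESULT ==
u | g | f | a
p | 2 | 3 | 3
q | 8 | 4 | 4
q | 8 | 4 | 4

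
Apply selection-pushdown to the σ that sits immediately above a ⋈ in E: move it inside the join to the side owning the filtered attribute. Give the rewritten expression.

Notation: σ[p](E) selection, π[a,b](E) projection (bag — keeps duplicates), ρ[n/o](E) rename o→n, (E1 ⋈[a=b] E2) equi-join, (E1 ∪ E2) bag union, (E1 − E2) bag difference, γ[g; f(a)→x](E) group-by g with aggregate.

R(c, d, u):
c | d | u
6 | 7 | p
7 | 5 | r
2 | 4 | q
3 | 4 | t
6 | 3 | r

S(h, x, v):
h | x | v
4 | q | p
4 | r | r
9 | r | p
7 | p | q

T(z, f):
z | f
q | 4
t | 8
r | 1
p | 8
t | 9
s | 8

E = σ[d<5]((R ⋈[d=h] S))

σ filters on d, owned by the left side.
E' = (σ[d<5](R) ⋈[d=h] S)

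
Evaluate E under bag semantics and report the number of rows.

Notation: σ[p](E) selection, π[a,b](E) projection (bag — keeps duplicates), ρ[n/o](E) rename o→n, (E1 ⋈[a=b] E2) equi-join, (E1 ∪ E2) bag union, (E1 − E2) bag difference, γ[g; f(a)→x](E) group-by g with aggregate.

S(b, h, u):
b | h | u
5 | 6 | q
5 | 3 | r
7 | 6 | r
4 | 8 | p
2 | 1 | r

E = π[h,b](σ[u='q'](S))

Stepwise |·|:
  S → 5
  σ[u='q'](S) → 1
  π[h,b](σ[u='q'](S)) → 1

|E| = 1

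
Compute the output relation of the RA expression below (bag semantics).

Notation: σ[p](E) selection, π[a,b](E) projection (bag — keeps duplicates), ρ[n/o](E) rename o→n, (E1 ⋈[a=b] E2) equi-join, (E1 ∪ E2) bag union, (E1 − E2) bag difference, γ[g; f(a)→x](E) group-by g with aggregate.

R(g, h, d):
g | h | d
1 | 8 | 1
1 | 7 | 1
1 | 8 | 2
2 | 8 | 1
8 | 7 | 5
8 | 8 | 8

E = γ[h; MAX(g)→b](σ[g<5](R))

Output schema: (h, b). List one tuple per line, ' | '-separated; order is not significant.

Stepwise |·|:
  R → 6
  σ[g<5](R) → 4
  γ[h; MAX(g)→b](σ[g<5](R)) → 2

== RESULT ==
h | b
7 | 1
8 | 2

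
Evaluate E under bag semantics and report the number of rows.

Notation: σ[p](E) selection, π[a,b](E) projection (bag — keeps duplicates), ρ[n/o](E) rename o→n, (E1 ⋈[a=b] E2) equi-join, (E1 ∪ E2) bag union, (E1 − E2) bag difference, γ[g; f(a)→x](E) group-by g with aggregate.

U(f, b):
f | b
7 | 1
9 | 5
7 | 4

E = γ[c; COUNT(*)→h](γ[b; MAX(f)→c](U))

Stepwise |·|:
  U → 3
  γ[b; MAX(f)→c](U) → 3
  γ[c; COUNT(*)→h](γ[b; MAX(f)→c](U)) → 2

|E| = 2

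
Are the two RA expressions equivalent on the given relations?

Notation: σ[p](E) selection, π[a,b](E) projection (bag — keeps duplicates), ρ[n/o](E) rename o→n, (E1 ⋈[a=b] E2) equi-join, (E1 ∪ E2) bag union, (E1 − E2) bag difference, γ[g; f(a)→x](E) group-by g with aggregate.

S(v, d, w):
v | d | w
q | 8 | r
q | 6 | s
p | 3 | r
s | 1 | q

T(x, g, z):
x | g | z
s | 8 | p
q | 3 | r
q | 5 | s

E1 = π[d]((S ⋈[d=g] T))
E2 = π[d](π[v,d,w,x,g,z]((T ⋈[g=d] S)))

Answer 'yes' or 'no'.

E1 row counts bottom-up:
  S → 4
  T → 3
  (S ⋈[d=g] T) → 2
  π[d]((S ⋈[d=g] T)) → 2
E2 row counts bottom-up:
  T → 3
  S → 4
  (T ⋈[g=d] S) → 2
  π[v,d,w,x,g,z]((T ⋈[g=d] S)) → 2
  π[d](π[v,d,w,x,g,z]((T ⋈[g=d] S))) → 2

E1 and E2 produce the same multiset:
d
3
8

yes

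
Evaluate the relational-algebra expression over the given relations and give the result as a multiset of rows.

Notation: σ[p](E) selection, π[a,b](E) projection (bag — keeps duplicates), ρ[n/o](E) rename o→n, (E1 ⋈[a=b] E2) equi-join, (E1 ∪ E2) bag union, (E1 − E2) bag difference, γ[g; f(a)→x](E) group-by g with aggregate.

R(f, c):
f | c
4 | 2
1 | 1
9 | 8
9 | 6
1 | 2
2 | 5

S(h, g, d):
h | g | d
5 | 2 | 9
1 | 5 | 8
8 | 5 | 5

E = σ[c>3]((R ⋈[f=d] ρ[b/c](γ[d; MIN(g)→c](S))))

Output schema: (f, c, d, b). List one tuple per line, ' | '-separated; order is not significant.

Stepwise |·|:
  R → 6
  S → 3
  γ[d; MIN(g)→c](S) → 3
  ρ[b/c](γ[d; MIN(g)→c](S)) → 3
  (R ⋈[f=d] ρ[b/c](γ[d; MIN(g)→c](S))) → 2
  σ[c>3]((R ⋈[f=d] ρ[b/c](γ[d; MIN(g)→c](S)))) → 2

== RESULT ==
f | c | d | b
9 | 6 | 9 | 2
9 | 8 | 9 | 2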